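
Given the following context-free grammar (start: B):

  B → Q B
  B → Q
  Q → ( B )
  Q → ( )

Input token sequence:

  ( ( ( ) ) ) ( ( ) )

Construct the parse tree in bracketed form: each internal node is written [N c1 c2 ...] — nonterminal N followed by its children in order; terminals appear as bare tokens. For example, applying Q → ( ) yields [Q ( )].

B
Q B
( B ) B
( Q ) B
( ( B ) ) B
( ( Q ) ) B
( ( ( ) ) ) B
( ( ( ) ) ) Q
( ( ( ) ) ) ( B )
( ( ( ) ) ) ( Q )
( ( ( ) ) ) ( ( ) )

[B [Q ( [B [Q ( [B [Q ( )]] )]] )] [B [Q ( [B [Q ( )]] )]]]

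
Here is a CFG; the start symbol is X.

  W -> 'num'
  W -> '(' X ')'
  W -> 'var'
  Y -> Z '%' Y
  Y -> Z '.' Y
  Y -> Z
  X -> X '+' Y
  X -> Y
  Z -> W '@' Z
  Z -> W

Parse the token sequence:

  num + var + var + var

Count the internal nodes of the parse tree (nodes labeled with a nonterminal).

16

[X [X [X [X [Y [Z [W num]]]] + [Y [Z [W var]]]] + [Y [Z [W var]]]] + [Y [Z [W var]]]]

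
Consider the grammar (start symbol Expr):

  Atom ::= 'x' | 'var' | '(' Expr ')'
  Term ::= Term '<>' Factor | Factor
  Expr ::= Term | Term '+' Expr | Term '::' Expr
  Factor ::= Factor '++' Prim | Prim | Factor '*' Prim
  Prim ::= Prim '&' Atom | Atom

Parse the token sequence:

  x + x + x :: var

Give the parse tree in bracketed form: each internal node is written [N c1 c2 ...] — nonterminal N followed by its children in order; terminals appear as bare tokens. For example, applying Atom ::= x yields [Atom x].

[Expr [Term [Factor [Prim [Atom x]]]] + [Expr [Term [Factor [Prim [Atom x]]]] + [Expr [Term [Factor [Prim [Atom x]]]] :: [Expr [Term [Factor [Prim [Atom var]]]]]]]]

Expr
Term + Expr
Factor + Expr
Prim + Expr
Atom + Expr
x + Expr
x + Term + Expr
x + Factor + Expr
x + Prim + Expr
x + Atom + Expr
x + x + Expr
x + x + Term :: Expr
x + x + Factor :: Expr
x + x + Prim :: Expr
x + x + Atom :: Expr
x + x + x :: Expr
x + x + x :: Term
x + x + x :: Factor
x + x + x :: Prim
x + x + x :: Atom
x + x + x :: var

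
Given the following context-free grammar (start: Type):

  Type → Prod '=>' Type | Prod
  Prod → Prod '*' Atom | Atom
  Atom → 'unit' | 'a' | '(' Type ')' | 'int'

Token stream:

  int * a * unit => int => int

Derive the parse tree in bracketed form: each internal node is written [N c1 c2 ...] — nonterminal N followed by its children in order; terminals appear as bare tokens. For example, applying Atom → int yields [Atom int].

[Type [Prod [Prod [Prod [Atom int]] * [Atom a]] * [Atom unit]] => [Type [Prod [Atom int]] => [Type [Prod [Atom int]]]]]

Type
Prod => Type
Prod * Atom => Type
Prod * Atom * Atom => Type
Atom * Atom * Atom => Type
int * Atom * Atom => Type
int * a * Atom => Type
int * a * unit => Type
int * a * unit => Prod => Type
int * a * unit => Atom => Type
int * a * unit => int => Type
int * a * unit => int => Prod
int * a * unit => int => Atom
int * a * unit => int => int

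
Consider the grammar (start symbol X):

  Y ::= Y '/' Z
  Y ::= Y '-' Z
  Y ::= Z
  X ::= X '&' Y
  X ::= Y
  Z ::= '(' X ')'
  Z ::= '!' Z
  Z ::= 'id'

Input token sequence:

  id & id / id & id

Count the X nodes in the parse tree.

3

[X [X [X [Y [Z id]]] & [Y [Y [Z id]] / [Z id]]] & [Y [Z id]]]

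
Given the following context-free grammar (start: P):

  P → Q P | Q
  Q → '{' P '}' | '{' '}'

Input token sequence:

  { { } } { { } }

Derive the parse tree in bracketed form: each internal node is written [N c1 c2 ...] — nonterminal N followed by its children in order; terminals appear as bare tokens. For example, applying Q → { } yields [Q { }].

[P [Q { [P [Q { }]] }] [P [Q { [P [Q { }]] }]]]

P
Q P
{ P } P
{ Q } P
{ { } } P
{ { } } Q
{ { } } { P }
{ { } } { Q }
{ { } } { { } }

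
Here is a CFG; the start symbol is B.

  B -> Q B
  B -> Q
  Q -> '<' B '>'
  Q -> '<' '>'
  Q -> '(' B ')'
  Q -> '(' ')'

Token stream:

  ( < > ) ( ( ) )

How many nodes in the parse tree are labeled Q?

4

[B [Q ( [B [Q < >]] )] [B [Q ( [B [Q ( )]] )]]]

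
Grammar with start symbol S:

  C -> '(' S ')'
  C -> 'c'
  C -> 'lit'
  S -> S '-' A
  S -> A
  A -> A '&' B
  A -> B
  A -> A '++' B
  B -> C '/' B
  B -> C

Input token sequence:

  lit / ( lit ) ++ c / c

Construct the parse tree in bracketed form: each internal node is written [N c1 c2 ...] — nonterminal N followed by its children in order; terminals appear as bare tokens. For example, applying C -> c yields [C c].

S
A
A ++ B
B ++ B
C / B ++ B
lit / B ++ B
lit / C ++ B
lit / ( S ) ++ B
lit / ( A ) ++ B
lit / ( B ) ++ B
lit / ( C ) ++ B
lit / ( lit ) ++ B
lit / ( lit ) ++ C / B
lit / ( lit ) ++ c / B
lit / ( lit ) ++ c / C
lit / ( lit ) ++ c / c

[S [A [A [B [C lit] / [B [C ( [S [A [B [C lit]]]] )]]]] ++ [B [C c] / [B [C c]]]]]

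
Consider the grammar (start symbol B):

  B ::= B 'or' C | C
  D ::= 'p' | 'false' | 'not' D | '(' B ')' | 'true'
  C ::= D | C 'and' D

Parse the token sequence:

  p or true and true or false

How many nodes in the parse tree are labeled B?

[B [B [B [C [D p]]] or [C [C [D true]] and [D true]]] or [C [D false]]]

3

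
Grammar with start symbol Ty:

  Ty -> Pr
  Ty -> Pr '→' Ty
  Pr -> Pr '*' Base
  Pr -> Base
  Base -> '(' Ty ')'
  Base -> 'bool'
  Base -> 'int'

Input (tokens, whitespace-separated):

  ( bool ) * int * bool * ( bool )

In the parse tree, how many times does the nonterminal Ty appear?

[Ty [Pr [Pr [Pr [Pr [Base ( [Ty [Pr [Base bool]]] )]] * [Base int]] * [Base bool]] * [Base ( [Ty [Pr [Base bool]]] )]]]

3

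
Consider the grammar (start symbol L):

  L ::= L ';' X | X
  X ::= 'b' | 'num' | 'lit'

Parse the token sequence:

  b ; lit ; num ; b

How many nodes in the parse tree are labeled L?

4

[L [L [L [L [X b]] ; [X lit]] ; [X num]] ; [X b]]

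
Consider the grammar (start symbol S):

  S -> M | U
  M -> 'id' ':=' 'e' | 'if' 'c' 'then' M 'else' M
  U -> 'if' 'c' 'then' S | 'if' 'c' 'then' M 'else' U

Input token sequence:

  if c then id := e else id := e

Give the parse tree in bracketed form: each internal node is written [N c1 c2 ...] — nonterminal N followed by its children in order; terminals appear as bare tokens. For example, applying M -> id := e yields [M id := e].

S
M
if c then M else M
if c then id := e else M
if c then id := e else id := e

[S [M if c then [M id := e] else [M id := e]]]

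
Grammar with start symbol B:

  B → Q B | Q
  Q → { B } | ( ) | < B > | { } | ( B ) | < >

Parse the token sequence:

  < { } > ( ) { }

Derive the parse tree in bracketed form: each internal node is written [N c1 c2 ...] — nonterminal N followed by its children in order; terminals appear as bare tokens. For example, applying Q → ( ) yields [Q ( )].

B
Q B
< B > B
< Q > B
< { } > B
< { } > Q B
< { } > ( ) B
< { } > ( ) Q
< { } > ( ) { }

[B [Q < [B [Q { }]] >] [B [Q ( )] [B [Q { }]]]]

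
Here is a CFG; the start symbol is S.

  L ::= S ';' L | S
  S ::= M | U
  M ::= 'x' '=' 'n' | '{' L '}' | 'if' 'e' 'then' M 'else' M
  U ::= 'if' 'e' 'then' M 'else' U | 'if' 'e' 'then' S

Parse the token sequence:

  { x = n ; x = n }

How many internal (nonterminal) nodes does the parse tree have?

[S [M { [L [S [M x = n]] ; [L [S [M x = n]]]] }]]

8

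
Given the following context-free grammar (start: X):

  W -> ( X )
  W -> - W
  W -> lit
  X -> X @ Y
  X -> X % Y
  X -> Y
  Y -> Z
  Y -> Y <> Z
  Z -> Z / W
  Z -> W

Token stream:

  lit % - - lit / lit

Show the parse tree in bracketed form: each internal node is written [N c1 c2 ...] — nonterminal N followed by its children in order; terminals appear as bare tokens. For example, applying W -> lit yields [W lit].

[X [X [Y [Z [W lit]]]] % [Y [Z [Z [W - [W - [W lit]]]] / [W lit]]]]

X
X % Y
Y % Y
Z % Y
W % Y
lit % Y
lit % Z
lit % Z / W
lit % W / W
lit % - W / W
lit % - - W / W
lit % - - lit / W
lit % - - lit / lit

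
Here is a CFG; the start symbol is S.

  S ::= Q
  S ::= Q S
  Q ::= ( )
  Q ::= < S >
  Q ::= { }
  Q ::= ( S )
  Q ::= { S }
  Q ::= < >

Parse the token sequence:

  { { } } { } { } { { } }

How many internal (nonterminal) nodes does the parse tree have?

12

[S [Q { [S [Q { }]] }] [S [Q { }] [S [Q { }] [S [Q { [S [Q { }]] }]]]]]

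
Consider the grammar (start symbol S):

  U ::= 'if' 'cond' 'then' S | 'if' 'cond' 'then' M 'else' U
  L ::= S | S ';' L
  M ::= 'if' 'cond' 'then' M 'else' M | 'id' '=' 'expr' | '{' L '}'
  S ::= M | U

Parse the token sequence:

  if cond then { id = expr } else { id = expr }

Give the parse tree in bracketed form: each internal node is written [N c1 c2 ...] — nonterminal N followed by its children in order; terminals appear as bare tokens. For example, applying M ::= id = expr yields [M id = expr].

S
M
if cond then M else M
if cond then { L } else M
if cond then { S } else M
if cond then { M } else M
if cond then { id = expr } else M
if cond then { id = expr } else { L }
if cond then { id = expr } else { S }
if cond then { id = expr } else { M }
if cond then { id = expr } else { id = expr }

[S [M if cond then [M { [L [S [M id = expr]]] }] else [M { [L [S [M id = expr]]] }]]]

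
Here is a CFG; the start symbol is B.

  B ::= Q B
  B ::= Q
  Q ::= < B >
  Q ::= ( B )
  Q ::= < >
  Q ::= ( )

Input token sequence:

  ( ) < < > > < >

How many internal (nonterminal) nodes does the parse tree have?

8

[B [Q ( )] [B [Q < [B [Q < >]] >] [B [Q < >]]]]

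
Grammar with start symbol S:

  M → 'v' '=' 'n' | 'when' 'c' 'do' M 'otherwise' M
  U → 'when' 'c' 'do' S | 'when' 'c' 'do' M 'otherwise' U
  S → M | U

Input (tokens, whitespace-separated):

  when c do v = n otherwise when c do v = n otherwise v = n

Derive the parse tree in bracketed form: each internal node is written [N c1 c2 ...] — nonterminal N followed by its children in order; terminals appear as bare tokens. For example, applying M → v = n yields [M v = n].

S
M
when c do M otherwise M
when c do v = n otherwise M
when c do v = n otherwise when c do M otherwise M
when c do v = n otherwise when c do v = n otherwise M
when c do v = n otherwise when c do v = n otherwise v = n

[S [M when c do [M v = n] otherwise [M when c do [M v = n] otherwise [M v = n]]]]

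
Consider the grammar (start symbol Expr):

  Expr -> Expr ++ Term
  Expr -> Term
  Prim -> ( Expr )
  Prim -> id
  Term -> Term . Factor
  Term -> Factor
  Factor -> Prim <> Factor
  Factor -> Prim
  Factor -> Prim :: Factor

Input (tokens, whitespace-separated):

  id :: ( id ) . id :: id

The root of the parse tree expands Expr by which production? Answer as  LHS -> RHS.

[Expr [Term [Term [Factor [Prim id] :: [Factor [Prim ( [Expr [Term [Factor [Prim id]]]] )]]]] . [Factor [Prim id] :: [Factor [Prim id]]]]]

Expr -> Term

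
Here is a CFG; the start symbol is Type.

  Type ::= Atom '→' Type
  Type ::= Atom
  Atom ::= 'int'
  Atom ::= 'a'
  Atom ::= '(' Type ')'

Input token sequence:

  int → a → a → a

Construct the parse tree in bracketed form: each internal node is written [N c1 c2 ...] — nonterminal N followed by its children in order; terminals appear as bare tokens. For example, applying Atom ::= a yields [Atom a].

[Type [Atom int] → [Type [Atom a] → [Type [Atom a] → [Type [Atom a]]]]]

Type
Atom → Type
int → Type
int → Atom → Type
int → a → Type
int → a → Atom → Type
int → a → a → Type
int → a → a → Atom
int → a → a → a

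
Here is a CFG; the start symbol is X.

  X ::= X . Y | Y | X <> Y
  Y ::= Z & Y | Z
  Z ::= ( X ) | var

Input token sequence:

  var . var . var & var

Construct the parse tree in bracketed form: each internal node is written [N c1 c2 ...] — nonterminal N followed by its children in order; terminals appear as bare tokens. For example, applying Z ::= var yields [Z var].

X
X . Y
X . Y . Y
Y . Y . Y
Z . Y . Y
var . Y . Y
var . Z . Y
var . var . Y
var . var . Z & Y
var . var . var & Y
var . var . var & Z
var . var . var & var

[X [X [X [Y [Z var]]] . [Y [Z var]]] . [Y [Z var] & [Y [Z var]]]]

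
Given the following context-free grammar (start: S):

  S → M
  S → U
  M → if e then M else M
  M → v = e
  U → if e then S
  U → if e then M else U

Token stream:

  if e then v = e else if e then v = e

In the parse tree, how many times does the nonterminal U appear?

[S [U if e then [M v = e] else [U if e then [S [M v = e]]]]]

2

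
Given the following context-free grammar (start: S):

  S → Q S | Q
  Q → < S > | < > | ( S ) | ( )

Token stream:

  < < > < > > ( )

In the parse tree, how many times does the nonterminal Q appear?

[S [Q < [S [Q < >] [S [Q < >]]] >] [S [Q ( )]]]

4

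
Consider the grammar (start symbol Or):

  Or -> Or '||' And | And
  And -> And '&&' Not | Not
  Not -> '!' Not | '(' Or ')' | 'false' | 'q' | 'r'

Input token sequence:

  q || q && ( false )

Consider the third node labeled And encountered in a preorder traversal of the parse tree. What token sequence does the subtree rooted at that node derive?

[Or [Or [And [Not q]]] || [And [And [Not q]] && [Not ( [Or [And [Not false]]] )]]]

q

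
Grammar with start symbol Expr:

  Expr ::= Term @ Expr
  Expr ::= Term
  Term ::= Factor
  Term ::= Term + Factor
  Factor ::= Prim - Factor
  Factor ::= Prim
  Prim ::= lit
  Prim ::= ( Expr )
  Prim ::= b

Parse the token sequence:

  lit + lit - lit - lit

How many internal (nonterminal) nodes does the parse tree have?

[Expr [Term [Term [Factor [Prim lit]]] + [Factor [Prim lit] - [Factor [Prim lit] - [Factor [Prim lit]]]]]]

11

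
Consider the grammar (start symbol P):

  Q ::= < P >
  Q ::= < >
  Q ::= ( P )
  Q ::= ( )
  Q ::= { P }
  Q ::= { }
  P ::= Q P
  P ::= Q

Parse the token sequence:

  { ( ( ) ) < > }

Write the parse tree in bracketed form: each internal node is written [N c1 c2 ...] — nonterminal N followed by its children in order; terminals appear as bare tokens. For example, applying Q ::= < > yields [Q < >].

[P [Q { [P [Q ( [P [Q ( )]] )] [P [Q < >]]] }]]

P
Q
{ P }
{ Q P }
{ ( P ) P }
{ ( Q ) P }
{ ( ( ) ) P }
{ ( ( ) ) Q }
{ ( ( ) ) < > }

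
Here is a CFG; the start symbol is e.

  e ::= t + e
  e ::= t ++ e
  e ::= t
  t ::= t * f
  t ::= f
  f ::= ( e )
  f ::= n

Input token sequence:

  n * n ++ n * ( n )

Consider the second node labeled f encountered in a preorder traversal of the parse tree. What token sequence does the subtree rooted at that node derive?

[e [t [t [f n]] * [f n]] ++ [e [t [t [f n]] * [f ( [e [t [f n]]] )]]]]

n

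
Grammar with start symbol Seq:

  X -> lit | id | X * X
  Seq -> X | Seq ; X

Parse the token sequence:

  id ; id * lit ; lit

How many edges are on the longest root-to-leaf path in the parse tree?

[Seq [Seq [Seq [X id]] ; [X [X id] * [X lit]]] ; [X lit]]

4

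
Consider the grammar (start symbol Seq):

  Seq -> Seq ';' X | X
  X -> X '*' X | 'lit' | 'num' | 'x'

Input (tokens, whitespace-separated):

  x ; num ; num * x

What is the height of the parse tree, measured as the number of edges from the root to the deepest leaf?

4

[Seq [Seq [Seq [X x]] ; [X num]] ; [X [X num] * [X x]]]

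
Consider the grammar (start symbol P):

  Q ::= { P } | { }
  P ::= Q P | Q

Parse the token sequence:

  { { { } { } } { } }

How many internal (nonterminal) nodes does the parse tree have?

[P [Q { [P [Q { [P [Q { }] [P [Q { }]]] }] [P [Q { }]]] }]]

10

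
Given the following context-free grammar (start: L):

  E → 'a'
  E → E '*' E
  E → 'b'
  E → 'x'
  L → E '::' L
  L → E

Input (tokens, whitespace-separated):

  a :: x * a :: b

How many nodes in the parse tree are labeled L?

3

[L [E a] :: [L [E [E x] * [E a]] :: [L [E b]]]]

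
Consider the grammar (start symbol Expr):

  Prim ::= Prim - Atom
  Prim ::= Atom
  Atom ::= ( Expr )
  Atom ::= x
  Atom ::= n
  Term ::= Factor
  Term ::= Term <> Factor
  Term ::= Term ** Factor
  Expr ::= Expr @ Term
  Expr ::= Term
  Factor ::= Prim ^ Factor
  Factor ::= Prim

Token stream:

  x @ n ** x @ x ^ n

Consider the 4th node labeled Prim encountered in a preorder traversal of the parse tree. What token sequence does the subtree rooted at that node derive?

x

[Expr [Expr [Expr [Term [Factor [Prim [Atom x]]]]] @ [Term [Term [Factor [Prim [Atom n]]]] ** [Factor [Prim [Atom x]]]]] @ [Term [Factor [Prim [Atom x]] ^ [Factor [Prim [Atom n]]]]]]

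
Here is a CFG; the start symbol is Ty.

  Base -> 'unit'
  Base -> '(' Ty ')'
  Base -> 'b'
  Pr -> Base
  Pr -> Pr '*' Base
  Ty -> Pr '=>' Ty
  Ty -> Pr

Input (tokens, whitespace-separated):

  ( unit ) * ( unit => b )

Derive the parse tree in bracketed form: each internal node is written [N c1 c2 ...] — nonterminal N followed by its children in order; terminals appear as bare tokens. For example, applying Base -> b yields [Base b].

[Ty [Pr [Pr [Base ( [Ty [Pr [Base unit]]] )]] * [Base ( [Ty [Pr [Base unit]] => [Ty [Pr [Base b]]]] )]]]

Ty
Pr
Pr * Base
Base * Base
( Ty ) * Base
( Pr ) * Base
( Base ) * Base
( unit ) * Base
( unit ) * ( Ty )
( unit ) * ( Pr => Ty )
( unit ) * ( Base => Ty )
( unit ) * ( unit => Ty )
( unit ) * ( unit => Pr )
( unit ) * ( unit => Base )
( unit ) * ( unit => b )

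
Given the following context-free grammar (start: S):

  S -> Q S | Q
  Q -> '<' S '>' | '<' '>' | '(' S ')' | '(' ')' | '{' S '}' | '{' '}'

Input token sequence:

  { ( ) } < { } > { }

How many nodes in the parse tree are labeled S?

[S [Q { [S [Q ( )]] }] [S [Q < [S [Q { }]] >] [S [Q { }]]]]

5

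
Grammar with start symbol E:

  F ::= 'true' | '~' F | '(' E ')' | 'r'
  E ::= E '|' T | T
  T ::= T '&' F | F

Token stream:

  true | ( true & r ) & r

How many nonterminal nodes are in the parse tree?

13

[E [E [T [F true]]] | [T [T [F ( [E [T [T [F true]] & [F r]]] )]] & [F r]]]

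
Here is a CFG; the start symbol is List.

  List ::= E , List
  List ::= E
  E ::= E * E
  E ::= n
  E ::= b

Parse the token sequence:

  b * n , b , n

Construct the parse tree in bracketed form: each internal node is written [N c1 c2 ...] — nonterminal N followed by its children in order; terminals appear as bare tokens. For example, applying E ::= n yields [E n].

List
E , List
E * E , List
b * E , List
b * n , List
b * n , E , List
b * n , b , List
b * n , b , E
b * n , b , n

[List [E [E b] * [E n]] , [List [E b] , [List [E n]]]]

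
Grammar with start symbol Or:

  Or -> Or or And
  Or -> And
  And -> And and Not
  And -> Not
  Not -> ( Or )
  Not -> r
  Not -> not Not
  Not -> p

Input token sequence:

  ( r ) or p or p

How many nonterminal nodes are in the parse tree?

[Or [Or [Or [And [Not ( [Or [And [Not r]]] )]]] or [And [Not p]]] or [And [Not p]]]

12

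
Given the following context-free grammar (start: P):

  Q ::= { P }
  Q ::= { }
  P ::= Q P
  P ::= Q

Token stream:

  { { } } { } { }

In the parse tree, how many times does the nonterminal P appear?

[P [Q { [P [Q { }]] }] [P [Q { }] [P [Q { }]]]]

4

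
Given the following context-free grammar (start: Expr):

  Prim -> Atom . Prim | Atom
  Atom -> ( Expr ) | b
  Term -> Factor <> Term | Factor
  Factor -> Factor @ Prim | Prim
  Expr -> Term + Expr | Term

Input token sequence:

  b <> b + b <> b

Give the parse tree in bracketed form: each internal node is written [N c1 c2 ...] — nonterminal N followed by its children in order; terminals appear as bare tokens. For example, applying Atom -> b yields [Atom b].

Expr
Term + Expr
Factor <> Term + Expr
Prim <> Term + Expr
Atom <> Term + Expr
b <> Term + Expr
b <> Factor + Expr
b <> Prim + Expr
b <> Atom + Expr
b <> b + Expr
b <> b + Term
b <> b + Factor <> Term
b <> b + Prim <> Term
b <> b + Atom <> Term
b <> b + b <> Term
b <> b + b <> Factor
b <> b + b <> Prim
b <> b + b <> Atom
b <> b + b <> b

[Expr [Term [Factor [Prim [Atom b]]] <> [Term [Factor [Prim [Atom b]]]]] + [Expr [Term [Factor [Prim [Atom b]]] <> [Term [Factor [Prim [Atom b]]]]]]]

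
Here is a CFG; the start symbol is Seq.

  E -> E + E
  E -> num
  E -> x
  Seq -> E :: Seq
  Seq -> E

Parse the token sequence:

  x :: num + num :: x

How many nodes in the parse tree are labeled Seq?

3

[Seq [E x] :: [Seq [E [E num] + [E num]] :: [Seq [E x]]]]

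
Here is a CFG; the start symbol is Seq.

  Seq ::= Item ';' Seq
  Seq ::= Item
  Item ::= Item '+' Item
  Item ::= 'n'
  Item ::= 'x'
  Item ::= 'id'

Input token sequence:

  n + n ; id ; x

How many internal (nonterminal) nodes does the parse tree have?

[Seq [Item [Item n] + [Item n]] ; [Seq [Item id] ; [Seq [Item x]]]]

8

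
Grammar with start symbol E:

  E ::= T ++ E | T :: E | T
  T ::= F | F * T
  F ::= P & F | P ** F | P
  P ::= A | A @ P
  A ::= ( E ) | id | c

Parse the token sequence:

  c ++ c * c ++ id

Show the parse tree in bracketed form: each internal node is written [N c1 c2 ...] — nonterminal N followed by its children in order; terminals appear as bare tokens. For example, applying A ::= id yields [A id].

[E [T [F [P [A c]]]] ++ [E [T [F [P [A c]]] * [T [F [P [A c]]]]] ++ [E [T [F [P [A id]]]]]]]

E
T ++ E
F ++ E
P ++ E
A ++ E
c ++ E
c ++ T ++ E
c ++ F * T ++ E
c ++ P * T ++ E
c ++ A * T ++ E
c ++ c * T ++ E
c ++ c * F ++ E
c ++ c * P ++ E
c ++ c * A ++ E
c ++ c * c ++ E
c ++ c * c ++ T
c ++ c * c ++ F
c ++ c * c ++ P
c ++ c * c ++ A
c ++ c * c ++ id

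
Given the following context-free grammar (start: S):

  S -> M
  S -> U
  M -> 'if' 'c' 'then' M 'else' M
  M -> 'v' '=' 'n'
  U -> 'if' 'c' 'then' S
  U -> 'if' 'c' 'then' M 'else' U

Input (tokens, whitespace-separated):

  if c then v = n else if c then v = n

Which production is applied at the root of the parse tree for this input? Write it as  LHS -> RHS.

[S [U if c then [M v = n] else [U if c then [S [M v = n]]]]]

S -> U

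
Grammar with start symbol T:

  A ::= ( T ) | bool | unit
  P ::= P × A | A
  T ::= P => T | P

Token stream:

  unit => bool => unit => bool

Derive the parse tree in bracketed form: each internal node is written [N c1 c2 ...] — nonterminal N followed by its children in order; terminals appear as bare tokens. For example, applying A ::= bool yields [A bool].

[T [P [A unit]] => [T [P [A bool]] => [T [P [A unit]] => [T [P [A bool]]]]]]

T
P => T
A => T
unit => T
unit => P => T
unit => A => T
unit => bool => T
unit => bool => P => T
unit => bool => A => T
unit => bool => unit => T
unit => bool => unit => P
unit => bool => unit => A
unit => bool => unit => bool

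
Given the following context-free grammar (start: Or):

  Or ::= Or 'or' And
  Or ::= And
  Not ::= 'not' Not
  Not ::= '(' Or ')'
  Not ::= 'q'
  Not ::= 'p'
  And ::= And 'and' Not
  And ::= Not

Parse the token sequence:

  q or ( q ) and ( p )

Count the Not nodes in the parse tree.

[Or [Or [And [Not q]]] or [And [And [Not ( [Or [And [Not q]]] )]] and [Not ( [Or [And [Not p]]] )]]]

5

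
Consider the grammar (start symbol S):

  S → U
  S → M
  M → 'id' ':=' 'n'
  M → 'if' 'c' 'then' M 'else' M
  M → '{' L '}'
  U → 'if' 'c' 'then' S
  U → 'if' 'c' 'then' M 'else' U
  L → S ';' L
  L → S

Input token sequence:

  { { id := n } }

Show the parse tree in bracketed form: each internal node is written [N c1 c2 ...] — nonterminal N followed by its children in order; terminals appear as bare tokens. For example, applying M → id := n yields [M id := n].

S
M
{ L }
{ S }
{ M }
{ { L } }
{ { S } }
{ { M } }
{ { id := n } }

[S [M { [L [S [M { [L [S [M id := n]]] }]]] }]]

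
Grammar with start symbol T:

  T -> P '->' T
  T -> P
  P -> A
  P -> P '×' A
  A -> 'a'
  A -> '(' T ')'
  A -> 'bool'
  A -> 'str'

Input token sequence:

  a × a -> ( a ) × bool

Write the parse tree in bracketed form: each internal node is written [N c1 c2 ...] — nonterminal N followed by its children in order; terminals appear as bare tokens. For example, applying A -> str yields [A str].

T
P -> T
P × A -> T
A × A -> T
a × A -> T
a × a -> T
a × a -> P
a × a -> P × A
a × a -> A × A
a × a -> ( T ) × A
a × a -> ( P ) × A
a × a -> ( A ) × A
a × a -> ( a ) × A
a × a -> ( a ) × bool

[T [P [P [A a]] × [A a]] -> [T [P [P [A ( [T [P [A a]]] )]] × [A bool]]]]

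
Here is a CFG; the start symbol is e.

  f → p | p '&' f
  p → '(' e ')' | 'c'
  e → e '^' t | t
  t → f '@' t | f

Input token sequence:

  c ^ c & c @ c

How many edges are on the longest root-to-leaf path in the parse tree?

[e [e [t [f [p c]]]] ^ [t [f [p c] & [f [p c]]] @ [t [f [p c]]]]]

5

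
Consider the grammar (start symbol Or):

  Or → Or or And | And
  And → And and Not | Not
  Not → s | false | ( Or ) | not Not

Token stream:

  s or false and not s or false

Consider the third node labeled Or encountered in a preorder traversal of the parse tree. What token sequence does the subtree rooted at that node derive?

s

[Or [Or [Or [And [Not s]]] or [And [And [Not false]] and [Not not [Not s]]]] or [And [Not false]]]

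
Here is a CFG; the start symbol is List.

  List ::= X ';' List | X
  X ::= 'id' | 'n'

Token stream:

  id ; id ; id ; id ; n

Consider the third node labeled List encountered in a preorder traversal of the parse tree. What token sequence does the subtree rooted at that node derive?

id ; id ; n

[List [X id] ; [List [X id] ; [List [X id] ; [List [X id] ; [List [X n]]]]]]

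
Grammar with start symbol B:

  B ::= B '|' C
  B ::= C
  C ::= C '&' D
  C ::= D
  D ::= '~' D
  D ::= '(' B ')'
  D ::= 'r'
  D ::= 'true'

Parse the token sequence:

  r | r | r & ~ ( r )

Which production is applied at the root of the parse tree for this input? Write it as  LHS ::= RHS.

B ::= B '|' C

[B [B [B [C [D r]]] | [C [D r]]] | [C [C [D r]] & [D ~ [D ( [B [C [D r]]] )]]]]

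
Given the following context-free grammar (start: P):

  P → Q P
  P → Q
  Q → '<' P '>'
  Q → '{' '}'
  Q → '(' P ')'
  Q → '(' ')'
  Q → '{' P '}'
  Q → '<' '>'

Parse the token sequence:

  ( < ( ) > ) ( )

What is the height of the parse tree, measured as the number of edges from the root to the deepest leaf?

6

[P [Q ( [P [Q < [P [Q ( )]] >]] )] [P [Q ( )]]]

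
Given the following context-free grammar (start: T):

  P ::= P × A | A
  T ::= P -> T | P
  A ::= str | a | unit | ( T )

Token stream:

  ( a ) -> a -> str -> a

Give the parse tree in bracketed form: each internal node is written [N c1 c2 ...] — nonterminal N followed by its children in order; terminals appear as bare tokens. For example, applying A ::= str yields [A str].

[T [P [A ( [T [P [A a]]] )]] -> [T [P [A a]] -> [T [P [A str]] -> [T [P [A a]]]]]]

T
P -> T
A -> T
( T ) -> T
( P ) -> T
( A ) -> T
( a ) -> T
( a ) -> P -> T
( a ) -> A -> T
( a ) -> a -> T
( a ) -> a -> P -> T
( a ) -> a -> A -> T
( a ) -> a -> str -> T
( a ) -> a -> str -> P
( a ) -> a -> str -> A
( a ) -> a -> str -> a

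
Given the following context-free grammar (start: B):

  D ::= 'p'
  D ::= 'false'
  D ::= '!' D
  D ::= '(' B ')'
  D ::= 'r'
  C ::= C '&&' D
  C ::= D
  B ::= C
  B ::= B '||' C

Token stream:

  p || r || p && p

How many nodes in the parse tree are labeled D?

[B [B [B [C [D p]]] || [C [D r]]] || [C [C [D p]] && [D p]]]

4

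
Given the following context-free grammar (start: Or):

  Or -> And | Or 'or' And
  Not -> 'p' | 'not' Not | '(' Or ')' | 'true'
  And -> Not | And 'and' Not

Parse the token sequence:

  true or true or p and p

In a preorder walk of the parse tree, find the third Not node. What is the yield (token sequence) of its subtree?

p

[Or [Or [Or [And [Not true]]] or [And [Not true]]] or [And [And [Not p]] and [Not p]]]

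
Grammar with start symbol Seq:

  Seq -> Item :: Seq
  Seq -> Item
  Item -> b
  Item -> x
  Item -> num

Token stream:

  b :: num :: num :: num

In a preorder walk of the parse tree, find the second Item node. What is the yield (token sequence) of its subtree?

[Seq [Item b] :: [Seq [Item num] :: [Seq [Item num] :: [Seq [Item num]]]]]

num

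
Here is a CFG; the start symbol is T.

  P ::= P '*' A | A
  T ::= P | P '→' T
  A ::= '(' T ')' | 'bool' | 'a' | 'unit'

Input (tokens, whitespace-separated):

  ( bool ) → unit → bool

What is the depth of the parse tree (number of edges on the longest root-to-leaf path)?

6

[T [P [A ( [T [P [A bool]]] )]] → [T [P [A unit]] → [T [P [A bool]]]]]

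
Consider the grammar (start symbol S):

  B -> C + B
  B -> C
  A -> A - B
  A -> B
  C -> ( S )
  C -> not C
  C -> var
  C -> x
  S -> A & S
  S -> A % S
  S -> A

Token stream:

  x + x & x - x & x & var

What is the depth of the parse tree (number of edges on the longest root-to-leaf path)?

7

[S [A [B [C x] + [B [C x]]]] & [S [A [A [B [C x]]] - [B [C x]]] & [S [A [B [C x]]] & [S [A [B [C var]]]]]]]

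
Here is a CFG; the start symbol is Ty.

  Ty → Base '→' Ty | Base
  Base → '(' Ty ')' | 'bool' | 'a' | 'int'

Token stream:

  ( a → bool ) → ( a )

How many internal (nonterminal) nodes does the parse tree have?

[Ty [Base ( [Ty [Base a] → [Ty [Base bool]]] )] → [Ty [Base ( [Ty [Base a]] )]]]

10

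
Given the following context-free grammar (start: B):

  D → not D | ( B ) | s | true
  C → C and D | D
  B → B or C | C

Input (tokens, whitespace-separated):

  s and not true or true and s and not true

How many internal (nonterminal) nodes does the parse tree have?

[B [B [C [C [D s]] and [D not [D true]]]] or [C [C [C [D true]] and [D s]] and [D not [D true]]]]

14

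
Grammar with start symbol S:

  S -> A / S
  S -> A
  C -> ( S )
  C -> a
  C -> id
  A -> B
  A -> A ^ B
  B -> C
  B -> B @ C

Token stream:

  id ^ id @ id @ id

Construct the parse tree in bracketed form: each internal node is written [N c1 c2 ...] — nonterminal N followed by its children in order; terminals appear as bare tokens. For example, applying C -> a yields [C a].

[S [A [A [B [C id]]] ^ [B [B [B [C id]] @ [C id]] @ [C id]]]]

S
A
A ^ B
B ^ B
C ^ B
id ^ B
id ^ B @ C
id ^ B @ C @ C
id ^ C @ C @ C
id ^ id @ C @ C
id ^ id @ id @ C
id ^ id @ id @ id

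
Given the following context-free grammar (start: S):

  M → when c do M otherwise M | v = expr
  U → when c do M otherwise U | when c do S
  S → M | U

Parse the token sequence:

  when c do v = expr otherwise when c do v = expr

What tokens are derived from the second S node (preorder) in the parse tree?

v = expr

[S [U when c do [M v = expr] otherwise [U when c do [S [M v = expr]]]]]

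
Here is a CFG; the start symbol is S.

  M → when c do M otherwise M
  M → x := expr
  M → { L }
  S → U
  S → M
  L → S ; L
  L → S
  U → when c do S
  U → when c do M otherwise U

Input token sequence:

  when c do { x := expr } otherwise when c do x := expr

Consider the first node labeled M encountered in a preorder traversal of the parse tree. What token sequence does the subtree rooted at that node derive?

[S [U when c do [M { [L [S [M x := expr]]] }] otherwise [U when c do [S [M x := expr]]]]]

{ x := expr }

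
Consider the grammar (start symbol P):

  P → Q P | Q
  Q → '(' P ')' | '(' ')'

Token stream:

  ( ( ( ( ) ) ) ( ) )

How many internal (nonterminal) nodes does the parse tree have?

10

[P [Q ( [P [Q ( [P [Q ( [P [Q ( )]] )]] )] [P [Q ( )]]] )]]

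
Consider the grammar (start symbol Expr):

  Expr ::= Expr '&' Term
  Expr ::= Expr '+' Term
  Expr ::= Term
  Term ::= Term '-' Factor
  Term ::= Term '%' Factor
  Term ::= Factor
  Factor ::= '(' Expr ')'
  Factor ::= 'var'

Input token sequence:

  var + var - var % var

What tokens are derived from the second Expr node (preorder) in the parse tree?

var

[Expr [Expr [Term [Factor var]]] + [Term [Term [Term [Factor var]] - [Factor var]] % [Factor var]]]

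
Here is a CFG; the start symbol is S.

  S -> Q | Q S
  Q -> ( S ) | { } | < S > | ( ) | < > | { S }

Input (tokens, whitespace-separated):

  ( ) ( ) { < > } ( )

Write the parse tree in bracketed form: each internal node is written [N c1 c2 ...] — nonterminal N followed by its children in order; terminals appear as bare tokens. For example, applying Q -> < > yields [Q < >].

S
Q S
( ) S
( ) Q S
( ) ( ) S
( ) ( ) Q S
( ) ( ) { S } S
( ) ( ) { Q } S
( ) ( ) { < > } S
( ) ( ) { < > } Q
( ) ( ) { < > } ( )

[S [Q ( )] [S [Q ( )] [S [Q { [S [Q < >]] }] [S [Q ( )]]]]]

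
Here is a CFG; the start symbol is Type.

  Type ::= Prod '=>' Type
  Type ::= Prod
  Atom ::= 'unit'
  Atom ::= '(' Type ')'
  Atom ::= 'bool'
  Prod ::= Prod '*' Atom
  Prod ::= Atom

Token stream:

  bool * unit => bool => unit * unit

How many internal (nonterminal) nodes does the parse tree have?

[Type [Prod [Prod [Atom bool]] * [Atom unit]] => [Type [Prod [Atom bool]] => [Type [Prod [Prod [Atom unit]] * [Atom unit]]]]]

13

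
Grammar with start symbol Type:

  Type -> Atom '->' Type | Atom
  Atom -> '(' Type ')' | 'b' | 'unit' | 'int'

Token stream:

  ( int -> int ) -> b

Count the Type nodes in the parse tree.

[Type [Atom ( [Type [Atom int] -> [Type [Atom int]]] )] -> [Type [Atom b]]]

4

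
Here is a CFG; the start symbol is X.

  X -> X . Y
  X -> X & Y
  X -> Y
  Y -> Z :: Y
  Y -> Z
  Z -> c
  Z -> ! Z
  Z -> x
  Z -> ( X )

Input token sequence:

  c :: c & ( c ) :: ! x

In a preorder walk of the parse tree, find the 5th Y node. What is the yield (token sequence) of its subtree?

! x

[X [X [Y [Z c] :: [Y [Z c]]]] & [Y [Z ( [X [Y [Z c]]] )] :: [Y [Z ! [Z x]]]]]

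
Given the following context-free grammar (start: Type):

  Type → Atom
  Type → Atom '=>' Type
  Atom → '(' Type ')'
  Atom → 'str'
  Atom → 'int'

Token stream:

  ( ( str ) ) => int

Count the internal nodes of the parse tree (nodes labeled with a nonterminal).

[Type [Atom ( [Type [Atom ( [Type [Atom str]] )]] )] => [Type [Atom int]]]

8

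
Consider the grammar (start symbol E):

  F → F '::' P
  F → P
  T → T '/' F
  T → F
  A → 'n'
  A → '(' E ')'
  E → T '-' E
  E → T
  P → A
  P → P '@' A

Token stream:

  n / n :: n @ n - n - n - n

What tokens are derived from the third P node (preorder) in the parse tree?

n @ n

[E [T [T [F [P [A n]]]] / [F [F [P [A n]]] :: [P [P [A n]] @ [A n]]]] - [E [T [F [P [A n]]]] - [E [T [F [P [A n]]]] - [E [T [F [P [A n]]]]]]]]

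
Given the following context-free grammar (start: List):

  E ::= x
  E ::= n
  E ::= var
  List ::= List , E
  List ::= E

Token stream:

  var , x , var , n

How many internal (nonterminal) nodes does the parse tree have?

8

[List [List [List [List [E var]] , [E x]] , [E var]] , [E n]]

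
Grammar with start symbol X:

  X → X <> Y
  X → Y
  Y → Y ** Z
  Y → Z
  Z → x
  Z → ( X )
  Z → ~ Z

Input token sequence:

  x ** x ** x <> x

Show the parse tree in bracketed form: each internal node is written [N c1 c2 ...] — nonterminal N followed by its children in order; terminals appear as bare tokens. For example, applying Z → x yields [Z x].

X
X <> Y
Y <> Y
Y ** Z <> Y
Y ** Z ** Z <> Y
Z ** Z ** Z <> Y
x ** Z ** Z <> Y
x ** x ** Z <> Y
x ** x ** x <> Y
x ** x ** x <> Z
x ** x ** x <> x

[X [X [Y [Y [Y [Z x]] ** [Z x]] ** [Z x]]] <> [Y [Z x]]]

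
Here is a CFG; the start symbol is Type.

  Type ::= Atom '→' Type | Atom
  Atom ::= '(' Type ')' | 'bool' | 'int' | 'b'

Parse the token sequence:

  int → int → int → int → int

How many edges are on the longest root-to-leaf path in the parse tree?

6

[Type [Atom int] → [Type [Atom int] → [Type [Atom int] → [Type [Atom int] → [Type [Atom int]]]]]]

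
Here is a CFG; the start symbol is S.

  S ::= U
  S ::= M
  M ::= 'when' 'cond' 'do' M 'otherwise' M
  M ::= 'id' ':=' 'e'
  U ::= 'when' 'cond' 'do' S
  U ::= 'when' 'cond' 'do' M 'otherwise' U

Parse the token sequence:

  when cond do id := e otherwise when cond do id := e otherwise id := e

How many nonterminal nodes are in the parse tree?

[S [M when cond do [M id := e] otherwise [M when cond do [M id := e] otherwise [M id := e]]]]

6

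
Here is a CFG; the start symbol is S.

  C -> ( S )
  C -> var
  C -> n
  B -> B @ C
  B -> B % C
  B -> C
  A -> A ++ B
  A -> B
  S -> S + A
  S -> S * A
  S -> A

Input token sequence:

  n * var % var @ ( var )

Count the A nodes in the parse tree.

3

[S [S [A [B [C n]]]] * [A [B [B [B [C var]] % [C var]] @ [C ( [S [A [B [C var]]]] )]]]]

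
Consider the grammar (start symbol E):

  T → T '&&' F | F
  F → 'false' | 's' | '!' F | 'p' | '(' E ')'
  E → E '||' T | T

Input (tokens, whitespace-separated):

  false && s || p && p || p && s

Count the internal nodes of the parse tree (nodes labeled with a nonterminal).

15

[E [E [E [T [T [F false]] && [F s]]] || [T [T [F p]] && [F p]]] || [T [T [F p]] && [F s]]]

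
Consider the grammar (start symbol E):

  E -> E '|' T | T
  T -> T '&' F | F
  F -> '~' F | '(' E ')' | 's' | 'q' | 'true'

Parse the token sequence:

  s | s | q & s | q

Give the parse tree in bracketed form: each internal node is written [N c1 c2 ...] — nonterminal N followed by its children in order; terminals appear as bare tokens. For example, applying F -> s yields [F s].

E
E | T
E | T | T
E | T | T | T
T | T | T | T
F | T | T | T
s | T | T | T
s | F | T | T
s | s | T | T
s | s | T & F | T
s | s | F & F | T
s | s | q & F | T
s | s | q & s | T
s | s | q & s | F
s | s | q & s | q

[E [E [E [E [T [F s]]] | [T [F s]]] | [T [T [F q]] & [F s]]] | [T [F q]]]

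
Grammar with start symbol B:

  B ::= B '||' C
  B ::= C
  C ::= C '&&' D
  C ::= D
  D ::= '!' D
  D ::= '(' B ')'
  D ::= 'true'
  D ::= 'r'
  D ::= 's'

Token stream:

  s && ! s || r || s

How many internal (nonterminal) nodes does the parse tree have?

[B [B [B [C [C [D s]] && [D ! [D s]]]] || [C [D r]]] || [C [D s]]]

12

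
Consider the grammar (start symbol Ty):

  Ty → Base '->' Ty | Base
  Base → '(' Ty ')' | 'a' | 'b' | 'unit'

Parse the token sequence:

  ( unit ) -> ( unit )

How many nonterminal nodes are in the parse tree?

[Ty [Base ( [Ty [Base unit]] )] -> [Ty [Base ( [Ty [Base unit]] )]]]

8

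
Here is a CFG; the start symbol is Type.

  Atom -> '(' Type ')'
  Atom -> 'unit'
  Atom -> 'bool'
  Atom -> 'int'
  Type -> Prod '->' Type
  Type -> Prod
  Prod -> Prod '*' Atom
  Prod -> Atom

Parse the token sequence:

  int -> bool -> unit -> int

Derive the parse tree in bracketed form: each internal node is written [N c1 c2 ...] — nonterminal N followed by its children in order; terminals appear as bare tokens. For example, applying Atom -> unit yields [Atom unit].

Type
Prod -> Type
Atom -> Type
int -> Type
int -> Prod -> Type
int -> Atom -> Type
int -> bool -> Type
int -> bool -> Prod -> Type
int -> bool -> Atom -> Type
int -> bool -> unit -> Type
int -> bool -> unit -> Prod
int -> bool -> unit -> Atom
int -> bool -> unit -> int

[Type [Prod [Atom int]] -> [Type [Prod [Atom bool]] -> [Type [Prod [Atom unit]] -> [Type [Prod [Atom int]]]]]]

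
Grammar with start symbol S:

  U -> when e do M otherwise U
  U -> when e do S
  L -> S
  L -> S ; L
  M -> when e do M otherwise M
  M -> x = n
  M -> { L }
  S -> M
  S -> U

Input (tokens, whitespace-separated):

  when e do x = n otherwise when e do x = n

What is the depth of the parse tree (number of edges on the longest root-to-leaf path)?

[S [U when e do [M x = n] otherwise [U when e do [S [M x = n]]]]]

5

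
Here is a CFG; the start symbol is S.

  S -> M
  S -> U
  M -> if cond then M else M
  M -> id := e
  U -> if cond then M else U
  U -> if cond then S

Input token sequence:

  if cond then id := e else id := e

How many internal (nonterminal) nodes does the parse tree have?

[S [M if cond then [M id := e] else [M id := e]]]

4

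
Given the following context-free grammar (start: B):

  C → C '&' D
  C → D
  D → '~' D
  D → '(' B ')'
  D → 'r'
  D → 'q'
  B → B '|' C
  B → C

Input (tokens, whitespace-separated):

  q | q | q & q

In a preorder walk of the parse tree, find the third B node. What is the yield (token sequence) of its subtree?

[B [B [B [C [D q]]] | [C [D q]]] | [C [C [D q]] & [D q]]]

q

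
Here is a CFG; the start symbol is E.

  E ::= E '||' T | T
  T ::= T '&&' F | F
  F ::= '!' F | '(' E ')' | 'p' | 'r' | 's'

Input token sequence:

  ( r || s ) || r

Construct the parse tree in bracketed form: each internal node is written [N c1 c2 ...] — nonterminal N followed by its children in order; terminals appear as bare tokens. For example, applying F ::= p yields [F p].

[E [E [T [F ( [E [E [T [F r]]] || [T [F s]]] )]]] || [T [F r]]]

E
E || T
T || T
F || T
( E ) || T
( E || T ) || T
( T || T ) || T
( F || T ) || T
( r || T ) || T
( r || F ) || T
( r || s ) || T
( r || s ) || F
( r || s ) || r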